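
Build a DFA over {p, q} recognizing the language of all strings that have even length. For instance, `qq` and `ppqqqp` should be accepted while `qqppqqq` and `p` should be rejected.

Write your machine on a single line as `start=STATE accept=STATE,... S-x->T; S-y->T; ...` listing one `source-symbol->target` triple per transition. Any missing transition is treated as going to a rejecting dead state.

start=S0; accept=S0; S0-p->S1; S0-q->S1; S1-p->S0; S1-q->S0

Only the length mod 2 matters, so use a 2-cycle: from any state, every input symbol moves to the next state, wrapping S1 back to S0. Mark S0 accepting.
        p   q  
>* S0   S1  S1 
   S1   S0  S0 
(> = start, * = accepting)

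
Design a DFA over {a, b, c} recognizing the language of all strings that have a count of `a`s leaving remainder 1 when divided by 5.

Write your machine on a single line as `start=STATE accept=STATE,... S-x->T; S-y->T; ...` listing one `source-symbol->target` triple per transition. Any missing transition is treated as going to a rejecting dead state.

start=S0; accept=S1; S0-a->S1; S0-b->S0; S0-c->S0; S1-a->S2; S1-b->S1; S1-c->S1; S2-a->S3; S2-b->S2; S2-c->S2; S3-a->S4; S3-b->S3; S3-c->S3; S4-a->S0; S4-b->S4; S4-c->S4

The only thing that matters is how many `a`s have appeared, reduced mod 5. Use one state per residue: S0 for 0, …, S4 for 4. Reading `a` moves to the next residue; anything else stays put. S1 is accepting.
A 5-state machine:
        a   b   c  
>  S0   S1  S0  S0 
 * S1   S2  S1  S1 
   S2   S3  S2  S2 
   S3   S4  S3  S3 
   S4   S0  S4  S4 
(> = start, * = accepting)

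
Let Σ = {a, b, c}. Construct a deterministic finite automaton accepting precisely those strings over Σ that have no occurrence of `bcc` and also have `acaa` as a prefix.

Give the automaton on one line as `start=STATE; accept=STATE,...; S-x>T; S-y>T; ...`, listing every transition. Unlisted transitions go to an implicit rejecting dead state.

start=q0; accept=q5,q6,q7; q0-a>q1; q0-b>q2; q0-c>q2; q1-a>q2; q1-b>q2; q1-c>q3; q2-a>q2; q2-b>q2; q2-c>q2; q3-a>q4; q3-b>q2; q3-c>q2; q4-a>q5; q4-b>q2; q4-c>q2; q5-a>q5; q5-b>q6; q5-c>q5; q6-a>q5; q6-b>q6; q6-c>q7; q7-a>q5; q7-b>q6; q7-c>q2

Handle the two conditions separately and then intersect. The first has 4 states tracking partial matches of the forbidden pattern `bcc`; the second has 6 states tracking whether the input so far still matches the prefix `acaa`. A product state is a pair (one from each), accepting exactly when both do. Equivalent product states are then merged.
8 states suffice.
        a   b   c  
>  q0   q1  q2  q2 
   q1   q2  q2  q3 
   q2   q2  q2  q2 
   q3   q4  q2  q2 
   q4   q5  q2  q2 
 * q5   q5  q6  q5 
 * q6   q5  q6  q7 
 * q7   q5  q6  q2 
(> = start, * = accepting)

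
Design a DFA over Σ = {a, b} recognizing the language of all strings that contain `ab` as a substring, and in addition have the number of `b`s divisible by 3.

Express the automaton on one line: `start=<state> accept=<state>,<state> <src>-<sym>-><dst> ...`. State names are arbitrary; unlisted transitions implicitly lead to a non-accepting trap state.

start=q0 accept=q6 q0-a->q1 q0-b->q2 q1-a->q1 q1-b->q3 q2-a->q3 q2-b->q4 q3-a->q3 q3-b->q5 q4-a->q5 q4-b->q0 q5-a->q5 q5-b->q6 q6-a->q6 q6-b->q3

Handle the two conditions separately and then intersect. The first has 3 states tracking whether and how much of `ab` has been seen; the second has 3 states tracking the count of `b`s modulo 3. A product state is a pair (one from each), accepting exactly when both do. Equivalent product states are then merged.
7 states suffice.
        a   b  
>  q0   q1  q2 
   q1   q1  q3 
   q2   q3  q4 
   q3   q3  q5 
   q4   q5  q0 
   q5   q5  q6 
 * q6   q6  q3 
(> = start, * = accepting)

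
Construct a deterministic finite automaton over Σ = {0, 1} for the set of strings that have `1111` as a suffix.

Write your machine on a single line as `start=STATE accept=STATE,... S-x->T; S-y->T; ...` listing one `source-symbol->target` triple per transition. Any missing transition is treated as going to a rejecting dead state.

start=S0; accept=S4; S0-0->S0; S0-1->S1; S1-0->S0; S1-1->S2; S2-0->S0; S2-1->S3; S3-0->S0; S3-1->S4; S4-0->S0; S4-1->S4

Let each state record the length of the longest suffix of the input read so far that is also a prefix of `1111`. S1 means the last symbol is `1`; S2 means the last 2 symbols are `11`; S3 means the last 3 symbols are `111`; S4 means the last 4 symbols are `1111`. Accept only at S4, where the string currently ends in `1111`.
With 5 states:
        0   1  
>  S0   S0  S1 
   S1   S0  S2 
   S2   S0  S3 
   S3   S0  S4 
 * S4   S0  S4 
(> = start, * = accepting)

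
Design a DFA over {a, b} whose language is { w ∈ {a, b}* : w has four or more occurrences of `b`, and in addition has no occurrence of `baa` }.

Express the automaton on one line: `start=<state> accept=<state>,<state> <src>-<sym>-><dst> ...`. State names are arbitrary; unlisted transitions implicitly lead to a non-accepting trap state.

start=q0 accept=q9,q11,q12,q14 q0-a->q0 q0-b->q1 q1-a->q2 q1-b->q3 q2-a->q4 q2-b->q3 q3-a->q5 q3-b->q6 q4-a->q4 q4-b->q7 q5-a->q7 q5-b->q6 q6-a->q8 q6-b->q9 q7-a->q7 q7-b->q10 q8-a->q10 q8-b->q9 q9-a->q11 q9-b->q12 q10-a->q10 q10-b->q13 q11-a->q13 q11-b->q12 q12-a->q14 q12-b->q12 q13-a->q13 q13-b->q15 q14-a->q15 q14-b->q12 q15-a->q15 q15-b->q15

Build one automaton per condition and run them in lockstep. One (6 states) tracks the count of `b`s, saturating at 5; the other (4 states) tracks partial matches of the forbidden pattern `baa`. Each combined state is a pair, one component from each; accept when both components accept.
          a    b  
>  q0     q0   q1 
   q1     q2   q3 
   q2     q4   q3 
   q3     q5   q6 
   q4     q4   q7 
   q5     q7   q6 
   q6     q8   q9 
   q7     q7  q10 
   q8    q10   q9 
 * q9    q11  q12 
   q10   q10  q13 
 * q11   q13  q12 
 * q12   q14  q12 
   q13   q13  q15 
 * q14   q15  q12 
   q15   q15  q15 
(> = start, * = accepting)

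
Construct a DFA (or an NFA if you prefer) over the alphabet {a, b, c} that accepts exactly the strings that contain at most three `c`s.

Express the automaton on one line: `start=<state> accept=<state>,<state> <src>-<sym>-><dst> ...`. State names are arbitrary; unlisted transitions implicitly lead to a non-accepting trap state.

Only the number of `c`s matters, and only up to 4. Make a chain s0 → s1 → s2 → s3 → s4 advanced by each `c` (with s4 absorbing); every other symbol self-loops. The accepting set is {s0, s1, s2, s3}.
With 5 states:
        a   b   c  
>* s0   s0  s0  s1 
 * s1   s1  s1  s2 
 * s2   s2  s2  s3 
 * s3   s3  s3  s4 
   s4   s4  s4  s4 
(> = start, * = accepting)

start=s0 accept=s0,s1,s2,s3 s0-a->s0 s0-b->s0 s0-c->s1 s1-a->s1 s1-b->s1 s1-c->s2 s2-a->s2 s2-b->s2 s2-c->s3 s3-a->s3 s3-b->s3 s3-c->s4 s4-a->s4 s4-b->s4 s4-c->s4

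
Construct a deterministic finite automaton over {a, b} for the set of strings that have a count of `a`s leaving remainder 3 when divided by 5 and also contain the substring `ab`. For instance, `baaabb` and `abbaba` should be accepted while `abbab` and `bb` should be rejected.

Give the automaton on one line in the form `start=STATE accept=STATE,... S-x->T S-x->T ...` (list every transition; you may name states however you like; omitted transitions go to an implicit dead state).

Build one automaton per condition and run them in lockstep. One (5 states) tracks the count of `a`s modulo 5; the other (3 states) tracks whether and how much of `ab` has been seen. Each combined state is a pair, one component from each; accept when both components accept.
11 states suffice.
          a    b  
>  S0     S1   S0 
   S1     S2   S3 
   S2     S4   S5 
   S3     S5   S3 
   S4     S6   S7 
   S5     S7   S5 
   S6     S8   S9 
 * S7     S9   S7 
   S8     S1  S10 
   S9    S10   S9 
   S10    S3  S10 
(> = start, * = accepting)

start=S0 accept=S7 S0-a->S1 S0-b->S0 S1-a->S2 S1-b->S3 S2-a->S4 S2-b->S5 S3-a->S5 S3-b->S3 S4-a->S6 S4-b->S7 S5-a->S7 S5-b->S5 S6-a->S8 S6-b->S9 S7-a->S9 S7-b->S7 S8-a->S1 S8-b->S10 S9-a->S10 S9-b->S9 S10-a->S3 S10-b->S10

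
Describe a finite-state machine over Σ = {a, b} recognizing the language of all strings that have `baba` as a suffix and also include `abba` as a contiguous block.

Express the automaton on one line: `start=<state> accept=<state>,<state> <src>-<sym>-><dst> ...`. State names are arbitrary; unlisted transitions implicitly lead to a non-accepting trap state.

Build one automaton per condition and run them in lockstep. The first has 5 states tracking how much of the suffix `baba` has currently been matched; the second has 5 states tracking whether and how much of `abba` has been seen. A product state is a pair (one from each), accepting exactly when both do. Minimizing collapses redundant product states.
With 9 states:
        a   b  
>  q0   q1  q0 
   q1   q1  q2 
   q2   q1  q3 
   q3   q4  q0 
   q4   q5  q6 
   q5   q5  q7 
   q6   q8  q7 
   q7   q4  q7 
 * q8   q5  q6 
(> = start, * = accepting)

start=q0 accept=q8 q0-a->q1 q0-b->q0 q1-a->q1 q1-b->q2 q2-a->q1 q2-b->q3 q3-a->q4 q3-b->q0 q4-a->q5 q4-b->q6 q5-a->q5 q5-b->q7 q6-a->q8 q6-b->q7 q7-a->q4 q7-b->q7 q8-a->q5 q8-b->q6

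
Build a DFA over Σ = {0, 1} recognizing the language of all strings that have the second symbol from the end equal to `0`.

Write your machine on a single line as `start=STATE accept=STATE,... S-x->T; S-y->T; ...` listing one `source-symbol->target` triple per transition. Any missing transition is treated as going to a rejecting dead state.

A DFA must remember the last 2 symbols (since which symbol is second-to-last isn't known until the input ends). Use one state per possible window of the last ≤2 symbols; accept from those whose window starts with `0`.
With 7 states:
        0   1  
>  s0   s1  s2 
   s1   s3  s4 
   s2   s5  s6 
 * s3   s3  s4 
 * s4   s5  s6 
   s5   s3  s4 
   s6   s5  s6 
(> = start, * = accepting)

start=s0; accept=s3,s4; s0-0->s1; s0-1->s2; s1-0->s3; s1-1->s4; s2-0->s5; s2-1->s6; s3-0->s3; s3-1->s4; s4-0->s5; s4-1->s6; s5-0->s3; s5-1->s4; s6-0->s5; s6-1->s6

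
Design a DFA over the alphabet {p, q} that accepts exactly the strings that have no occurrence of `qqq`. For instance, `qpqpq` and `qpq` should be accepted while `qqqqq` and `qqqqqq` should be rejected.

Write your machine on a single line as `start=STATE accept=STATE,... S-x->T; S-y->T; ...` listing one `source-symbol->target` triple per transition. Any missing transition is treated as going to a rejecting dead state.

start=s0; accept=s0,s1,s2; s0-p->s0; s0-q->s1; s1-p->s0; s1-q->s2; s2-p->s0; s2-q->s3; s3-p->s3; s3-q->s3

Track partial matches of the forbidden pattern `qqq`. State s3 is a dead state reached once `qqq` has occurred; every other state accepts. s0 means no part of `qqq` is currently matched.
With 4 states:
        p   q  
>* s0   s0  s1 
 * s1   s0  s2 
 * s2   s0  s3 
   s3   s3  s3 
(> = start, * = accepting)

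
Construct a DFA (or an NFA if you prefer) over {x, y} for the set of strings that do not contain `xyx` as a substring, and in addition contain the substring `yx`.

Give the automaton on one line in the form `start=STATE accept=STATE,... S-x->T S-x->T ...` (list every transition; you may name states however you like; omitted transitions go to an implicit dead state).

Handle the two conditions separately and then intersect. The first has 4 states tracking partial matches of the forbidden pattern `xyx`; the second has 3 states tracking whether and how much of `yx` has been seen. A product state is a pair (one from each), accepting exactly when both do.
An 8-state machine:
        x   y  
>  q0   q1  q2 
   q1   q1  q3 
   q2   q4  q2 
   q3   q5  q2 
 * q4   q4  q6 
   q5   q5  q5 
 * q6   q5  q7 
 * q7   q4  q7 
(> = start, * = accepting)

start=q0 accept=q4,q6,q7 q0-x->q1 q0-y->q2 q1-x->q1 q1-y->q3 q2-x->q4 q2-y->q2 q3-x->q5 q3-y->q2 q4-x->q4 q4-y->q6 q5-x->q5 q5-y->q5 q6-x->q5 q6-y->q7 q7-x->q4 q7-y->q7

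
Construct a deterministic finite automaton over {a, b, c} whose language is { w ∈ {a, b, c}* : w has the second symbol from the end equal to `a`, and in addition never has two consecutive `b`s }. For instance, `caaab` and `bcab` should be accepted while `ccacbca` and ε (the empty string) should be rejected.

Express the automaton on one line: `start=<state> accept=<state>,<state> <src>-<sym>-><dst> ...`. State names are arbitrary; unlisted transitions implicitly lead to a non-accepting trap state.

start=S0 accept=S4,S5,S6 S0-a->S1 S0-b->S2 S0-c->S3 S1-a->S4 S1-b->S5 S1-c->S6 S2-a->S7 S2-b->S8 S2-c->S9 S3-a->S10 S3-b->S11 S3-c->S12 S4-a->S4 S4-b->S5 S4-c->S6 S5-a->S7 S5-b->S8 S5-c->S9 S6-a->S10 S6-b->S11 S6-c->S12 S7-a->S4 S7-b->S5 S7-c->S6 S8-a->S13 S8-b->S8 S8-c->S14 S9-a->S10 S9-b->S11 S9-c->S12 S10-a->S4 S10-b->S5 S10-c->S6 S11-a->S7 S11-b->S8 S11-c->S9 S12-a->S10 S12-b->S11 S12-c->S12 S13-a->S15 S13-b->S16 S13-c->S17 S14-a->S18 S14-b->S19 S14-c->S20 S15-a->S15 S15-b->S16 S15-c->S17 S16-a->S13 S16-b->S8 S16-c->S14 S17-a->S18 S17-b->S19 S17-c->S20 S18-a->S15 S18-b->S16 S18-c->S17 S19-a->S13 S19-b->S8 S19-c->S14 S20-a->S18 S20-b->S19 S20-c->S20

Handle the two conditions separately and then intersect. One (13 states) tracks the last 2 symbols read; the other (3 states) tracks partial matches of the forbidden pattern `bb`. Each combined state is a pair, one component from each; accept when both components accept.
With 21 states:
          a    b    c  
>  S0     S1   S2   S3 
   S1     S4   S5   S6 
   S2     S7   S8   S9 
   S3    S10  S11  S12 
 * S4     S4   S5   S6 
 * S5     S7   S8   S9 
 * S6    S10  S11  S12 
   S7     S4   S5   S6 
   S8    S13   S8  S14 
   S9    S10  S11  S12 
   S10    S4   S5   S6 
   S11    S7   S8   S9 
   S12   S10  S11  S12 
   S13   S15  S16  S17 
   S14   S18  S19  S20 
   S15   S15  S16  S17 
   S16   S13   S8  S14 
   S17   S18  S19  S20 
   S18   S15  S16  S17 
   S19   S13   S8  S14 
   S20   S18  S19  S20 
(> = start, * = accepting)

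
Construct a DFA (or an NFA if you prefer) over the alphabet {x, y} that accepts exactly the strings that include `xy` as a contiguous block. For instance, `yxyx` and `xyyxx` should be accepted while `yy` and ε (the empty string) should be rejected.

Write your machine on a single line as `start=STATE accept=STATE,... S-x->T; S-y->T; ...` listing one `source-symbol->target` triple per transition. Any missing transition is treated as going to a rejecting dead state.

Track how much of `xy` has been matched so far: state q0 is no progress, q2 is the absorbing accept state reached once `xy` has occurred. Intermediate states record partial matches; on a mismatch, fall back to the longest reusable overlap.
        x   y  
>  q0   q1  q0 
   q1   q1  q2 
 * q2   q2  q2 
(> = start, * = accepting)

start=q0; accept=q2; q0-x->q1; q0-y->q0; q1-x->q1; q1-y->q2; q2-x->q2; q2-y->q2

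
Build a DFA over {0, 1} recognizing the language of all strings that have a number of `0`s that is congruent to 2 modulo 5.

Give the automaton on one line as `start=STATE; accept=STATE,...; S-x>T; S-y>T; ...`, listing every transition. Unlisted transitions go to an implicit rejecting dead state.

start=s0; accept=s2; s0-0>s1; s0-1>s0; s1-0>s2; s1-1>s1; s2-0>s3; s2-1>s2; s3-0>s4; s3-1>s3; s4-0>s0; s4-1>s4

Keep the running count of `0`s modulo 5: each `0` advances along the cycle s0 → s1 → s2 → s3 → s4 → s0 while other symbols loop. Accept at s2.
With 5 states:
        0   1  
>  s0   s1  s0 
   s1   s2  s1 
 * s2   s3  s2 
   s3   s4  s3 
   s4   s0  s4 
(> = start, * = accepting)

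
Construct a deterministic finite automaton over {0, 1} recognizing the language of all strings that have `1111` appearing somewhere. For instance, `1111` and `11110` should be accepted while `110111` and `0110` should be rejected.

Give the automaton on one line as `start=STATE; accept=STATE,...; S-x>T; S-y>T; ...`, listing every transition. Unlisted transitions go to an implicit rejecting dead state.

start=s0; accept=s4; s0-0>s0; s0-1>s1; s1-0>s0; s1-1>s2; s2-0>s0; s2-1>s3; s3-0>s0; s3-1>s4; s4-0>s4; s4-1>s4

Track how much of `1111` has been matched so far: state s0 is no progress, s4 is the absorbing accept state reached once `1111` has occurred. Intermediate states record partial matches; on a mismatch, fall back to the longest reusable overlap.
A 5-state machine:
        0   1  
>  s0   s0  s1 
   s1   s0  s2 
   s2   s0  s3 
   s3   s0  s4 
 * s4   s4  s4 
(> = start, * = accepting)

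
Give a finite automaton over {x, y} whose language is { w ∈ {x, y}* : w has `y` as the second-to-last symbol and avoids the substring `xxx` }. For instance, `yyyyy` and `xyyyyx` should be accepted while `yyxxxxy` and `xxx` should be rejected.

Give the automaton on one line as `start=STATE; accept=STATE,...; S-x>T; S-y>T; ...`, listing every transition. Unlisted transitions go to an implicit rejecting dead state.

start=s0; accept=s5,s6; s0-x>s1; s0-y>s2; s1-x>s3; s1-y>s4; s2-x>s5; s2-y>s6; s3-x>s7; s3-y>s4; s4-x>s5; s4-y>s6; s5-x>s3; s5-y>s4; s6-x>s5; s6-y>s6; s7-x>s7; s7-y>s8; s8-x>s9; s8-y>s10; s9-x>s7; s9-y>s8; s10-x>s9; s10-y>s10

Run two small machines in parallel and take their product. One (7 states) tracks the last 2 symbols read; the other (4 states) tracks partial matches of the forbidden pattern `xxx`. Each combined state is a pair, one component from each; accept when both components accept.
          x    y  
>  s0     s1   s2 
   s1     s3   s4 
   s2     s5   s6 
   s3     s7   s4 
   s4     s5   s6 
 * s5     s3   s4 
 * s6     s5   s6 
   s7     s7   s8 
   s8     s9  s10 
   s9     s7   s8 
   s10    s9  s10 
(> = start, * = accepting)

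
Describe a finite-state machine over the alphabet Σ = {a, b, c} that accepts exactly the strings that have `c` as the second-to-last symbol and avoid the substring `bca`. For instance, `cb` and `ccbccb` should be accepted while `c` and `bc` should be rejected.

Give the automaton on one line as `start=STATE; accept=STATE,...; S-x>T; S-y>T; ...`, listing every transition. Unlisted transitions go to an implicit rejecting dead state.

Build one automaton per condition and run them in lockstep. One (13 states) tracks the last 2 symbols read; the other (4 states) tracks partial matches of the forbidden pattern `bca`. Each combined state is a pair, one component from each; accept when both components accept. Equivalent product states are then merged.
An 8-state machine:
        a   b   c  
>  q0   q0  q1  q2 
   q1   q0  q1  q3 
   q2   q4  q5  q6 
   q3   q7  q5  q6 
 * q4   q0  q1  q2 
 * q5   q0  q1  q3 
 * q6   q4  q5  q6 
   q7   q7  q7  q7 
(> = start, * = accepting)

start=q0; accept=q4,q5,q6; q0-a>q0; q0-b>q1; q0-c>q2; q1-a>q0; q1-b>q1; q1-c>q3; q2-a>q4; q2-b>q5; q2-c>q6; q3-a>q7; q3-b>q5; q3-c>q6; q4-a>q0; q4-b>q1; q4-c>q2; q5-a>q0; q5-b>q1; q5-c>q3; q6-a>q4; q6-b>q5; q6-c>q6; q7-a>q7; q7-b>q7; q7-c>q7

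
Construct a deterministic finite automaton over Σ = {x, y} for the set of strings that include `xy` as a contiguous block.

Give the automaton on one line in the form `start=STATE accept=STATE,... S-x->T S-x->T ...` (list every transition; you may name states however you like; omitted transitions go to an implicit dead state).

States s0..s1 record the length of the longest prefix of `xy` that matches the current input suffix. Reaching s2 means `xy` has been seen, and we stay there forever. Accept from s2.
A 3-state machine:
        x   y  
>  s0   s1  s0 
   s1   s1  s2 
 * s2   s2  s2 
(> = start, * = accepting)

start=s0 accept=s2 s0-x->s1 s0-y->s0 s1-x->s1 s1-y->s2 s2-x->s2 s2-y->s2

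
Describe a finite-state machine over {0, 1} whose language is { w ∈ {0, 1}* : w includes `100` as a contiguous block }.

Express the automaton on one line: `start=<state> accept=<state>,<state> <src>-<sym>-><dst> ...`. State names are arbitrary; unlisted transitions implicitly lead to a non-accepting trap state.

start=s0 accept=s3 s0-0->s0 s0-1->s1 s1-0->s2 s1-1->s1 s2-0->s3 s2-1->s1 s3-0->s3 s3-1->s3

Track how much of `100` has been matched so far: state s0 is no progress, s3 is the absorbing accept state reached once `100` has occurred. Intermediate states record partial matches; on a mismatch, fall back to the longest reusable overlap.
With 4 states:
        0   1  
>  s0   s0  s1 
   s1   s2  s1 
   s2   s3  s1 
 * s3   s3  s3 
(> = start, * = accepting)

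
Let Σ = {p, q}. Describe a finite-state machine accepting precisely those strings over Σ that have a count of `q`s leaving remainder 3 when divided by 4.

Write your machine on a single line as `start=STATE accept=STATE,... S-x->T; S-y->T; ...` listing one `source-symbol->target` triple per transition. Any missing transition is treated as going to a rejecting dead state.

start=s0; accept=s3; s0-p->s0; s0-q->s1; s1-p->s1; s1-q->s2; s2-p->s2; s2-q->s3; s3-p->s3; s3-q->s0

Keep the running count of `q`s modulo 4: each `q` advances along the cycle s0 → s1 → s2 → s3 → s0 while other symbols loop. Accept at s3.
        p   q  
>  s0   s0  s1 
   s1   s1  s2 
   s2   s2  s3 
 * s3   s3  s0 
(> = start, * = accepting)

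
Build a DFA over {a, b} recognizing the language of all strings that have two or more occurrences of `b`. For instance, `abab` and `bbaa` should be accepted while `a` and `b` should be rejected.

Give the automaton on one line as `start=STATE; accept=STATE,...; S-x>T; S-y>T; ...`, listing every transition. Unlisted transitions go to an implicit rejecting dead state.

start=s0; accept=s2,s3; s0-a>s0; s0-b>s1; s1-a>s1; s1-b>s2; s2-a>s2; s2-b>s3; s3-a>s3; s3-b>s3

Count `b`s, saturating at 3: states s0 through s2 mean 0 through 2 `b`s seen; s3 means more than 2. Each `b` increments (capped at s3); other symbols loop. Accept from {s2, s3}.
With 4 states:
        a   b  
>  s0   s0  s1 
   s1   s1  s2 
 * s2   s2  s3 
 * s3   s3  s3 
(> = start, * = accepting)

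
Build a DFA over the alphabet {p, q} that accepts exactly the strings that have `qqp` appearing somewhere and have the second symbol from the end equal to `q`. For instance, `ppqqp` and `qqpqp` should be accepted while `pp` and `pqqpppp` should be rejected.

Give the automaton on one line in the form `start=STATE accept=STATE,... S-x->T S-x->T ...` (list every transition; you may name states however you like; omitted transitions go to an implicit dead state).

Build one automaton per condition and run them in lockstep. The first has 4 states tracking whether and how much of `qqp` has been seen; the second has 7 states tracking the last 2 symbols read. A product state is a pair (one from each), accepting exactly when both do. After merging equivalent states the machine shrinks.
With 7 states:
       p  q 
>  A   A  B 
   B   A  C 
   C   D  C 
 * D   E  F 
   E   E  F 
   F   D  G 
 * G   D  G 
(> = start, * = accepting)

start=A accept=D,G A-p->A A-q->B B-p->A B-q->C C-p->D C-q->C D-p->E D-q->F E-p->E E-q->F F-p->D F-q->G G-p->D G-q->G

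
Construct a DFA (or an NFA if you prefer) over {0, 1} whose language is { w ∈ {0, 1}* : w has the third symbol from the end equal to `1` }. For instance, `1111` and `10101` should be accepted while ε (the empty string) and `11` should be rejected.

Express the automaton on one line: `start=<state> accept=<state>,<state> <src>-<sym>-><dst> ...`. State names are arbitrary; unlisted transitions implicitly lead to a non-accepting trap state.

A DFA must remember the last 3 symbols (since which symbol is third-to-last isn't known until the input ends). Use one state per possible window of the last ≤3 symbols; accept from those whose window starts with `1`.
          0    1  
>  S0     S1   S2 
   S1     S3   S4 
   S2     S5   S6 
   S3     S7   S8 
   S4     S9  S10 
   S5    S11  S12 
   S6    S13  S14 
   S7     S7   S8 
   S8     S9  S10 
   S9    S11  S12 
   S10   S13  S14 
 * S11    S7   S8 
 * S12    S9  S10 
 * S13   S11  S12 
 * S14   S13  S14 
(> = start, * = accepting)

start=S0 accept=S11,S12,S13,S14 S0-0->S1 S0-1->S2 S1-0->S3 S1-1->S4 S2-0->S5 S2-1->S6 S3-0->S7 S3-1->S8 S4-0->S9 S4-1->S10 S5-0->S11 S5-1->S12 S6-0->S13 S6-1->S14 S7-0->S7 S7-1->S8 S8-0->S9 S8-1->S10 S9-0->S11 S9-1->S12 S10-0->S13 S10-1->S14 S11-0->S7 S11-1->S8 S12-0->S9 S12-1->S10 S13-0->S11 S13-1->S12 S14-0->S13 S14-1->S14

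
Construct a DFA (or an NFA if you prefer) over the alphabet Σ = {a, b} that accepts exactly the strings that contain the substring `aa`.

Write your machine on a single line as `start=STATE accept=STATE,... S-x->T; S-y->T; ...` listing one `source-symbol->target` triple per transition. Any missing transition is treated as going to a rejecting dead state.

Track how much of `aa` has been matched so far: state q0 is no progress, q2 is the absorbing accept state reached once `aa` has occurred. Intermediate states record partial matches; on a mismatch, fall back to the longest reusable overlap.
        a   b  
>  q0   q1  q0 
   q1   q2  q0 
 * q2   q2  q2 
(> = start, * = accepting)

start=q0; accept=q2; q0-a->q1; q0-b->q0; q1-a->q2; q1-b->q0; q2-a->q2; q2-b->q2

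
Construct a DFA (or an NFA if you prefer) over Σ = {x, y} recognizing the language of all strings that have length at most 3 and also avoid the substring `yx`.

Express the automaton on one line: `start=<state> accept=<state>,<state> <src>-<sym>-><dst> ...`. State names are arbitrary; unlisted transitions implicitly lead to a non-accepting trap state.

Build one automaton per condition and run them in lockstep. The first has 5 states tracking the input length, saturating at 4; the second has 3 states tracking partial matches of the forbidden pattern `yx`. A product state is a pair (one from each), accepting exactly when both do. After merging equivalent states the machine shrinks.
       x  y 
>* A   B  C 
 * B   D  E 
 * C   F  E 
 * D   G  G 
 * E   F  G 
   F   F  F 
 * G   F  F 
(> = start, * = accepting)

start=A accept=A,B,C,D,E,G A-x->B A-y->C B-x->D B-y->E C-x->F C-y->E D-x->G D-y->G E-x->F E-y->G F-x->F F-y->F G-x->F G-y->F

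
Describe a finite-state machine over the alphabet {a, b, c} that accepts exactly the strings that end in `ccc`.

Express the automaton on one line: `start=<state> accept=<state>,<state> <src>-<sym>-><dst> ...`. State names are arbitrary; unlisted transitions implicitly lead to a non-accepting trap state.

start=s0 accept=s3 s0-a->s0 s0-b->s0 s0-c->s1 s1-a->s0 s1-b->s0 s1-c->s2 s2-a->s0 s2-b->s0 s2-c->s3 s3-a->s0 s3-b->s0 s3-c->s3

Remember how much of `ccc` the current input suffix matches. State s0 means no match yet; s1 means the last symbol is `c`; s2 means the last 2 symbols are `cc`; s3 means the last 3 symbols are `ccc`. Only s3 accepts. On a mismatch, fall back to the longest proper suffix that is still a prefix of `ccc`.
With 4 states:
        a   b   c  
>  s0   s0  s0  s1 
   s1   s0  s0  s2 
   s2   s0  s0  s3 
 * s3   s0  s0  s3 
(> = start, * = accepting)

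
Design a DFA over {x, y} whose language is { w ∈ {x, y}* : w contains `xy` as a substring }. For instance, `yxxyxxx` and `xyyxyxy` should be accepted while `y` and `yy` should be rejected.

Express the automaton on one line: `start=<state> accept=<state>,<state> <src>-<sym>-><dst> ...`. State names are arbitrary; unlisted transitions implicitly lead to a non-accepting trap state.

start=q0 accept=q2 q0-x->q1 q0-y->q0 q1-x->q1 q1-y->q2 q2-x->q2 q2-y->q2

Track how much of `xy` has been matched so far: state q0 is no progress, q2 is the absorbing accept state reached once `xy` has occurred. Intermediate states record partial matches; on a mismatch, fall back to the longest reusable overlap.
With 3 states:
        x   y  
>  q0   q1  q0 
   q1   q1  q2 
 * q2   q2  q2 
(> = start, * = accepting)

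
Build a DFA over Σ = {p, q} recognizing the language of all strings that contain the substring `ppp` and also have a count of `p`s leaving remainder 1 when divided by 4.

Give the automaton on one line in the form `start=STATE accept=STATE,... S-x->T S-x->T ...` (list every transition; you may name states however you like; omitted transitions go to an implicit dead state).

Run two small machines in parallel and take their product. The first has 4 states tracking whether and how much of `ppp` has been seen; the second has 4 states tracking the count of `p`s modulo 4. A product state is a pair (one from each), accepting exactly when both do.
A 16-state machine:
          p    q  
>  s0     s1   s0 
   s1     s2   s3 
   s2     s4   s5 
   s3     s6   s3 
   s4     s7   s4 
   s5     s8   s5 
   s6     s9   s5 
   s7    s10   s7 
   s8    s11  s12 
   s9     s7  s12 
 * s10   s13  s10 
   s11   s10   s0 
   s12   s14  s12 
   s13    s4  s13 
   s14   s15   s0 
   s15   s13   s3 
(> = start, * = accepting)

start=s0 accept=s10 s0-p->s1 s0-q->s0 s1-p->s2 s1-q->s3 s2-p->s4 s2-q->s5 s3-p->s6 s3-q->s3 s4-p->s7 s4-q->s4 s5-p->s8 s5-q->s5 s6-p->s9 s6-q->s5 s7-p->s10 s7-q->s7 s8-p->s11 s8-q->s12 s9-p->s7 s9-q->s12 s10-p->s13 s10-q->s10 s11-p->s10 s11-q->s0 s12-p->s14 s12-q->s12 s13-p->s4 s13-q->s13 s14-p->s15 s14-q->s0 s15-p->s13 s15-q->s3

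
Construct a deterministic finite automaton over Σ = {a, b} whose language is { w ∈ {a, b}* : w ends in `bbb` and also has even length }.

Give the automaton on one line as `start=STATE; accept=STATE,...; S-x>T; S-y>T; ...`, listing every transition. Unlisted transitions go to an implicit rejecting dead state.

start=q0; accept=q4; q0-a>q1; q0-b>q1; q1-a>q0; q1-b>q2; q2-a>q1; q2-b>q3; q3-a>q0; q3-b>q4; q4-a>q1; q4-b>q3

Handle the two conditions separately and then intersect. One (4 states) tracks how much of the suffix `bbb` has currently been matched; the other (2 states) tracks the input length modulo 2. Each combined state is a pair, one component from each; accept when both components accept. Equivalent product states are then merged.
A 5-state machine:
        a   b  
>  q0   q1  q1 
   q1   q0  q2 
   q2   q1  q3 
   q3   q0  q4 
 * q4   q1  q3 
(> = start, * = accepting)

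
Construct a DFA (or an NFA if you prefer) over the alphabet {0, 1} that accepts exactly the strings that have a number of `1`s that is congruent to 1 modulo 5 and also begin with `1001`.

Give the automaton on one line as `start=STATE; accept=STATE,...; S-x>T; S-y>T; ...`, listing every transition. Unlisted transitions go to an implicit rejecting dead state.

Handle the two conditions separately and then intersect. The first has 5 states tracking the count of `1`s modulo 5; the second has 6 states tracking whether the input so far still matches the prefix `1001`. A product state is a pair (one from each), accepting exactly when both do.
With 14 states:
          0    1  
>  q0     q1   q2 
   q1     q1   q3 
   q2     q4   q5 
   q3     q3   q5 
   q4     q6   q5 
   q5     q5   q7 
   q6     q3   q8 
   q7     q7   q9 
   q8     q8  q10 
   q9     q9   q1 
   q10   q10  q11 
   q11   q11  q12 
   q12   q12  q13 
 * q13   q13   q8 
(> = start, * = accepting)

start=q0; accept=q13; q0-0>q1; q0-1>q2; q1-0>q1; q1-1>q3; q2-0>q4; q2-1>q5; q3-0>q3; q3-1>q5; q4-0>q6; q4-1>q5; q5-0>q5; q5-1>q7; q6-0>q3; q6-1>q8; q7-0>q7; q7-1>q9; q8-0>q8; q8-1>q10; q9-0>q9; q9-1>q1; q10-0>q10; q10-1>q11; q11-0>q11; q11-1>q12; q12-0>q12; q12-1>q13; q13-0>q13; q13-1>q8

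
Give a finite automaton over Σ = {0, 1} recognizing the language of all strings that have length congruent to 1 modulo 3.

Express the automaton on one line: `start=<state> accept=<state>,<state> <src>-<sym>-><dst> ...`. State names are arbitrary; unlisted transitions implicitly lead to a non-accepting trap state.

start=q0 accept=q1 q0-0->q1 q0-1->q1 q1-0->q2 q1-1->q2 q2-0->q0 q2-1->q0

Only the length mod 3 matters, so use a 3-cycle: from any state, every input symbol moves to the next state, wrapping q2 back to q0. Mark q1 accepting.
        0   1  
>  q0   q1  q1 
 * q1   q2  q2 
   q2   q0  q0 
(> = start, * = accepting)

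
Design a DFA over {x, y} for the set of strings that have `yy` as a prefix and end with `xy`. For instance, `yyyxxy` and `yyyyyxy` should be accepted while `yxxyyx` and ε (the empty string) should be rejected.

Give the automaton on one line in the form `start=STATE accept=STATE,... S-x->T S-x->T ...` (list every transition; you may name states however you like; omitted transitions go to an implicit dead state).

Run two small machines in parallel and take their product. The first has 4 states tracking whether the input so far still matches the prefix `yy`; the second has 3 states tracking how much of the suffix `xy` has currently been matched. A product state is a pair (one from each), accepting exactly when both do. After merging equivalent states the machine shrinks.
With 6 states:
        x   y  
>  q0   q1  q2 
   q1   q1  q1 
   q2   q1  q3 
   q3   q4  q3 
   q4   q4  q5 
 * q5   q4  q3 
(> = start, * = accepting)

start=q0 accept=q5 q0-x->q1 q0-y->q2 q1-x->q1 q1-y->q1 q2-x->q1 q2-y->q3 q3-x->q4 q3-y->q3 q4-x->q4 q4-y->q5 q5-x->q4 q5-y->q3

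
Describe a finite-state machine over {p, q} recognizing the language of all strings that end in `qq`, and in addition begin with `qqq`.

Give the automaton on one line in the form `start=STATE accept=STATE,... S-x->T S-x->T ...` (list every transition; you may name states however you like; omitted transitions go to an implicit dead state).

Run two small machines in parallel and take their product. The first has 3 states tracking how much of the suffix `qq` has currently been matched; the second has 5 states tracking whether the input so far still matches the prefix `qqq`. A product state is a pair (one from each), accepting exactly when both do. Minimizing collapses redundant product states.
7 states suffice.
        p   q  
>  s0   s1  s2 
   s1   s1  s1 
   s2   s1  s3 
   s3   s1  s4 
 * s4   s5  s4 
   s5   s5  s6 
   s6   s5  s4 
(> = start, * = accepting)

start=s0 accept=s4 s0-p->s1 s0-q->s2 s1-p->s1 s1-q->s1 s2-p->s1 s2-q->s3 s3-p->s1 s3-q->s4 s4-p->s5 s4-q->s4 s5-p->s5 s5-q->s6 s6-p->s5 s6-q->s4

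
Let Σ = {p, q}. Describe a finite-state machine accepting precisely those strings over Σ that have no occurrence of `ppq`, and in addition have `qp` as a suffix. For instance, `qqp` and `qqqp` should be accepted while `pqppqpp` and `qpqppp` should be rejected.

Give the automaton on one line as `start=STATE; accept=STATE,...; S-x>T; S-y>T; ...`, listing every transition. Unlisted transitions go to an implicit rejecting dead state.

start=A; accept=E; A-p>B; A-q>C; B-p>D; B-q>C; C-p>E; C-q>C; D-p>D; D-q>D; E-p>D; E-q>C

Run two small machines in parallel and take their product. The first has 4 states tracking partial matches of the forbidden pattern `ppq`; the second has 3 states tracking how much of the suffix `qp` has currently been matched. A product state is a pair (one from each), accepting exactly when both do. Minimizing collapses redundant product states.
A 5-state machine:
       p  q 
>  A   B  C 
   B   D  C 
   C   E  C 
   D   D  D 
 * E   D  C 
(> = start, * = accepting)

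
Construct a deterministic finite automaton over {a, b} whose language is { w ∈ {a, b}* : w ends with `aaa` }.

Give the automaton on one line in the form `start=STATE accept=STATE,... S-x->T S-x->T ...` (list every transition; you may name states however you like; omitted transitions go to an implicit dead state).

Let each state record the length of the longest suffix of the input read so far that is also a prefix of `aaa`. q1 means the last symbol is `a`; q2 means the last 2 symbols are `aa`; q3 means the last 3 symbols are `aaa`. Accept only at q3, where the string currently ends in `aaa`.
With 4 states:
        a   b  
>  q0   q1  q0 
   q1   q2  q0 
   q2   q3  q0 
 * q3   q3  q0 
(> = start, * = accepting)

start=q0 accept=q3 q0-a->q1 q0-b->q0 q1-a->q2 q1-b->q0 q2-a->q3 q2-b->q0 q3-a->q3 q3-b->q0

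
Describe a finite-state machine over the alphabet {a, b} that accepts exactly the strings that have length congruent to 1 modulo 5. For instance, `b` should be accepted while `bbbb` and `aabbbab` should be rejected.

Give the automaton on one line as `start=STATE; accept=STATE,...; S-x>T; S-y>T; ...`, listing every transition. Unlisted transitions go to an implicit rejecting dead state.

Count input length modulo 5: every symbol advances one step around the cycle s0 → s1 → s2 → s3 → s4 → s0. Accept at s1.
With 5 states:
        a   b  
>  s0   s1  s1 
 * s1   s2  s2 
   s2   s3  s3 
   s3   s4  s4 
   s4   s0  s0 
(> = start, * = accepting)

start=s0; accept=s1; s0-a>s1; s0-b>s1; s1-a>s2; s1-b>s2; s2-a>s3; s2-b>s3; s3-a>s4; s3-b>s4; s4-a>s0; s4-b>s0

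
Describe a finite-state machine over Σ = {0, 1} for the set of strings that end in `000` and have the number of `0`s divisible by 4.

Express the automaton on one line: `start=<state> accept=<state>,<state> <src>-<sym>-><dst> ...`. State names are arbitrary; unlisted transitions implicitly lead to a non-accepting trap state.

start=A accept=F A-0->B A-1->A B-0->C B-1->B C-0->D C-1->E D-0->F D-1->G E-0->G E-1->E F-0->B F-1->A G-0->A G-1->G

Run two small machines in parallel and take their product. One (4 states) tracks how much of the suffix `000` has currently been matched; the other (4 states) tracks the count of `0`s modulo 4. Each combined state is a pair, one component from each; accept when both components accept. After merging equivalent states the machine shrinks.
A 7-state machine:
       0  1 
>  A   B  A 
   B   C  B 
   C   D  E 
   D   F  G 
   E   G  E 
 * F   B  A 
   G   A  G 
(> = start, * = accepting)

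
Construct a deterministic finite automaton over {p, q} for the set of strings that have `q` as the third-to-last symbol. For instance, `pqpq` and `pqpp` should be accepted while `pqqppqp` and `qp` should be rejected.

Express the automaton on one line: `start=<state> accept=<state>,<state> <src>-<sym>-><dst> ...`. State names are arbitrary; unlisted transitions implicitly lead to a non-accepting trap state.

A DFA must remember the last 3 symbols (since which symbol is third-to-last isn't known until the input ends). Use one state per possible window of the last ≤3 symbols; accept from those whose window starts with `q`.
With 15 states:
       p  q 
>  A   B  C 
   B   D  E 
   C   F  G 
   D   H  I 
   E   J  K 
   F   L  M 
   G   N  O 
   H   H  I 
   I   J  K 
   J   L  M 
   K   N  O 
 * L   H  I 
 * M   J  K 
 * N   L  M 
 * O   N  O 
(> = start, * = accepting)

start=A accept=L,M,N,O A-p->B A-q->C B-p->D B-q->E C-p->F C-q->G D-p->H D-q->I E-p->J E-q->K F-p->L F-q->M G-p->N G-q->O H-p->H H-q->I I-p->J I-q->K J-p->L J-q->M K-p->N K-q->O L-p->H L-q->I M-p->J M-q->K N-p->L N-q->M O-p->N O-q->O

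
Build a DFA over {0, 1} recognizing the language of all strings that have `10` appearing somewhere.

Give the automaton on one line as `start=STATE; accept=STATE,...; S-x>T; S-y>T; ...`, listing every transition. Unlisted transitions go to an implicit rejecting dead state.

States A..B record the length of the longest prefix of `10` that matches the current input suffix. Reaching C means `10` has been seen, and we stay there forever. Accept from C.
A 3-state machine:
       0  1 
>  A   A  B 
   B   C  B 
 * C   C  C 
(> = start, * = accepting)

start=A; accept=C; A-0>A; A-1>B; B-0>C; B-1>B; C-0>C; C-1>C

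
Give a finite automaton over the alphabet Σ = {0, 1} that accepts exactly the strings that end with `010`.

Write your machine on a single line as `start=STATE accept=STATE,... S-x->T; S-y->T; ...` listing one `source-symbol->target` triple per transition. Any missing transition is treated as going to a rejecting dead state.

start=q0; accept=q3; q0-0->q1; q0-1->q0; q1-0->q1; q1-1->q2; q2-0->q3; q2-1->q0; q3-0->q1; q3-1->q2

Remember how much of `010` the current input suffix matches. State q0 means no match yet; q1 means the last symbol is `0`; q2 means the last 2 symbols are `01`; q3 means the last 3 symbols are `010`. Only q3 accepts. On a mismatch, fall back to the longest proper suffix that is still a prefix of `010`.
4 states suffice.
        0   1  
>  q0   q1  q0 
   q1   q1  q2 
   q2   q3  q0 
 * q3   q1  q2 
(> = start, * = accepting)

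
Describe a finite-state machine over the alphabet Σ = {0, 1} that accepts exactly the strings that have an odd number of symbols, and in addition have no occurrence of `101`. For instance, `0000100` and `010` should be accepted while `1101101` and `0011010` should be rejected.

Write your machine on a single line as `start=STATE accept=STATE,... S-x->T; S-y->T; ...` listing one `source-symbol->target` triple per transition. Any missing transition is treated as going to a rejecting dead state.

Run two small machines in parallel and take their product. One (2 states) tracks the input length modulo 2; the other (4 states) tracks partial matches of the forbidden pattern `101`. Each combined state is a pair, one component from each; accept when both components accept.
8 states suffice.
        0   1  
>  s0   s1  s2 
 * s1   s0  s3 
 * s2   s4  s3 
   s3   s5  s2 
   s4   s1  s6 
 * s5   s0  s7 
   s6   s7  s7 
   s7   s6  s6 
(> = start, * = accepting)

start=s0; accept=s1,s2,s5; s0-0->s1; s0-1->s2; s1-0->s0; s1-1->s3; s2-0->s4; s2-1->s3; s3-0->s5; s3-1->s2; s4-0->s1; s4-1->s6; s5-0->s0; s5-1->s7; s6-0->s7; s6-1->s7; s7-0->s6; s7-1->s6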